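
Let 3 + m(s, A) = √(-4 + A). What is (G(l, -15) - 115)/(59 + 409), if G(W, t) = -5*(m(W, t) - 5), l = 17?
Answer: -25/156 - 5*I*√19/468 ≈ -0.16026 - 0.046569*I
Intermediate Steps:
m(s, A) = -3 + √(-4 + A)
G(W, t) = 40 - 5*√(-4 + t) (G(W, t) = -5*((-3 + √(-4 + t)) - 5) = -5*(-8 + √(-4 + t)) = 40 - 5*√(-4 + t))
(G(l, -15) - 115)/(59 + 409) = ((40 - 5*√(-4 - 15)) - 115)/(59 + 409) = ((40 - 5*I*√19) - 115)/468 = ((40 - 5*I*√19) - 115)*(1/468) = (-75 - 5*I*√19)*(1/468) = -25/156 - 5*I*√19/468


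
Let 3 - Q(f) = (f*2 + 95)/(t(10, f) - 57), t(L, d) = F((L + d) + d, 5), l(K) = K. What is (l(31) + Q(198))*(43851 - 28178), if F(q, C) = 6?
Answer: 34872425/51 ≈ 6.8377e+5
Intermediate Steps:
t(L, d) = 6
Q(f) = 248/51 + 2*f/51 (Q(f) = 3 - (f*2 + 95)/(6 - 57) = 3 - (2*f + 95)/(-51) = 3 - (95 + 2*f)*(-1)/51 = 3 - (-95/51 - 2*f/51) = 3 + (95/51 + 2*f/51) = 248/51 + 2*f/51)
(l(31) + Q(198))*(43851 - 28178) = (31 + (248/51 + (2/51)*198))*(43851 - 28178) = (31 + (248/51 + 132/17))*15673 = (31 + 644/51)*15673 = (2225/51)*15673 = 34872425/51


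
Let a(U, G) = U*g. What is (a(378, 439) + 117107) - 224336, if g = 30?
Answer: -95889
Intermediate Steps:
a(U, G) = 30*U (a(U, G) = U*30 = 30*U)
(a(378, 439) + 117107) - 224336 = (30*378 + 117107) - 224336 = (11340 + 117107) - 224336 = 128447 - 224336 = -95889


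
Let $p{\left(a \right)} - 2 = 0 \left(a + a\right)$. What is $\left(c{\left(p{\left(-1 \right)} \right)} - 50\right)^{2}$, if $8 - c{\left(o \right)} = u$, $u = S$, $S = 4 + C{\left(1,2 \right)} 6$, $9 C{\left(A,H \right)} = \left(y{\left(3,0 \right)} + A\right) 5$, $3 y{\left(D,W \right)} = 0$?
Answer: $\frac{21904}{9} \approx 2433.8$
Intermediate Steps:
$p{\left(a \right)} = 2$ ($p{\left(a \right)} = 2 + 0 \left(a + a\right) = 2 + 0 \cdot 2 a = 2 + 0 = 2$)
$y{\left(D,W \right)} = 0$ ($y{\left(D,W \right)} = \frac{1}{3} \cdot 0 = 0$)
$C{\left(A,H \right)} = \frac{5 A}{9}$ ($C{\left(A,H \right)} = \frac{\left(0 + A\right) 5}{9} = \frac{A 5}{9} = \frac{5 A}{9}$)
$S = \frac{22}{3}$ ($S = 4 + \frac{5}{9} \cdot 1 \cdot 6 = 4 + \frac{5}{9} \cdot 6 = 4 + \frac{10}{3} = \frac{22}{3} \approx 7.3333$)
$u = \frac{22}{3} \approx 7.3333$
$c{\left(o \right)} = \frac{2}{3}$ ($c{\left(o \right)} = 8 - \frac{22}{3} = \frac{2}{3}$)
$\left(c{\left(p{\left(-1 \right)} \right)} - 50\right)^{2} = \left(\frac{2}{3} - 50\right)^{2} = \left(- \frac{148}{3}\right)^{2} = \frac{21904}{9}$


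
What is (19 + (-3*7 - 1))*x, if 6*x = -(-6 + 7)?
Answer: ½ ≈ 0.50000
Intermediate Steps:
x = -⅙ (x = (-(-6 + 7))/6 = (-1*1)/6 = (⅙)*(-1) = -⅙ ≈ -0.16667)
(19 + (-3*7 - 1))*x = (19 + (-3*7 - 1))*(-⅙) = (19 + (-21 - 1))*(-⅙) = (19 - 22)*(-⅙) = -3*(-⅙) = ½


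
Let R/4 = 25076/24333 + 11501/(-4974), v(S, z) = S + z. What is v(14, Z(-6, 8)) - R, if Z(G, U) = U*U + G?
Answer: 518601770/6724019 ≈ 77.127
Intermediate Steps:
Z(G, U) = G + U² (Z(G, U) = U² + G = G + U²)
R = -34472402/6724019 (R = 4*(25076/24333 + 11501/(-4974)) = 4*(25076*(1/24333) + 11501*(-1/4974)) = 4*(25076/24333 - 11501/4974) = 4*(-17236201/13448038) = -34472402/6724019 ≈ -5.1268)
v(14, Z(-6, 8)) - R = (14 + (-6 + 8²)) - 1*(-34472402/6724019) = (14 + (-6 + 64)) + 34472402/6724019 = (14 + 58) + 34472402/6724019 = 72 + 34472402/6724019 = 518601770/6724019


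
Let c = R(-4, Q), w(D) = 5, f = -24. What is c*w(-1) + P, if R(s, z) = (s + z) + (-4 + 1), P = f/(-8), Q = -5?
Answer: -57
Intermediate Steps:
P = 3 (P = -24/(-8) = -24*(-⅛) = 3)
R(s, z) = -3 + s + z (R(s, z) = (s + z) - 3 = -3 + s + z)
c = -12 (c = -3 - 4 - 5 = -12)
c*w(-1) + P = -12*5 + 3 = -60 + 3 = -57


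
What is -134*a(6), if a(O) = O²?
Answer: -4824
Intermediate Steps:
-134*a(6) = -134*6² = -134*36 = -4824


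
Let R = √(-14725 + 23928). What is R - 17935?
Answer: -17935 + √9203 ≈ -17839.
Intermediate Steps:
R = √9203 ≈ 95.932
R - 17935 = √9203 - 17935 = -17935 + √9203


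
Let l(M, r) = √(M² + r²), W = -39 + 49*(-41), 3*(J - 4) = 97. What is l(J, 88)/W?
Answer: -29*√97/6144 ≈ -0.046487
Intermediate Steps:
J = 109/3 (J = 4 + (⅓)*97 = 4 + 97/3 = 109/3 ≈ 36.333)
W = -2048 (W = -39 - 2009 = -2048)
l(J, 88)/W = √((109/3)² + 88²)/(-2048) = √(11881/9 + 7744)*(-1/2048) = √(81577/9)*(-1/2048) = (29*√97/3)*(-1/2048) = -29*√97/6144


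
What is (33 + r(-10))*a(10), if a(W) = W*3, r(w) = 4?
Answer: 1110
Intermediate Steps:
a(W) = 3*W
(33 + r(-10))*a(10) = (33 + 4)*(3*10) = 37*30 = 1110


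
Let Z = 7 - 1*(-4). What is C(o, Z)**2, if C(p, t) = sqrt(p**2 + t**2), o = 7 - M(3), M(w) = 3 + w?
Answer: 122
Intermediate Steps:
Z = 11 (Z = 7 + 4 = 11)
o = 1 (o = 7 - (3 + 3) = 7 - 1*6 = 7 - 6 = 1)
C(o, Z)**2 = (sqrt(1**2 + 11**2))**2 = (sqrt(1 + 121))**2 = (sqrt(122))**2 = 122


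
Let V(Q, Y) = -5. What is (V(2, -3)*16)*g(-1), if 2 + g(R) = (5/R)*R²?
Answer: 560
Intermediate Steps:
g(R) = -2 + 5*R (g(R) = -2 + (5/R)*R² = -2 + 5*R)
(V(2, -3)*16)*g(-1) = (-5*16)*(-2 + 5*(-1)) = -80*(-2 - 5) = -80*(-7) = 560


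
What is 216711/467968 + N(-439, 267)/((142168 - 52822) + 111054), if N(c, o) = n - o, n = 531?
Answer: 907342249/1953766400 ≈ 0.46441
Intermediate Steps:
N(c, o) = 531 - o
216711/467968 + N(-439, 267)/((142168 - 52822) + 111054) = 216711/467968 + (531 - 1*267)/((142168 - 52822) + 111054) = 216711*(1/467968) + (531 - 267)/(89346 + 111054) = 216711/467968 + 264/200400 = 216711/467968 + 264*(1/200400) = 216711/467968 + 11/8350 = 907342249/1953766400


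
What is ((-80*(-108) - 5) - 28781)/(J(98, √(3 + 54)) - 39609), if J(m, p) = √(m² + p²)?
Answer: 398981457/784431610 + 10073*√9661/784431610 ≈ 0.50989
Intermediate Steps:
((-80*(-108) - 5) - 28781)/(J(98, √(3 + 54)) - 39609) = ((-80*(-108) - 5) - 28781)/(√(98² + (√(3 + 54))²) - 39609) = ((8640 - 5) - 28781)/(√(9604 + (√57)²) - 39609) = (8635 - 28781)/(√(9604 + 57) - 39609) = -20146/(√9661 - 39609) = -20146/(-39609 + √9661)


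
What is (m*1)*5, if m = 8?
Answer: 40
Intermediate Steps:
(m*1)*5 = (8*1)*5 = 8*5 = 40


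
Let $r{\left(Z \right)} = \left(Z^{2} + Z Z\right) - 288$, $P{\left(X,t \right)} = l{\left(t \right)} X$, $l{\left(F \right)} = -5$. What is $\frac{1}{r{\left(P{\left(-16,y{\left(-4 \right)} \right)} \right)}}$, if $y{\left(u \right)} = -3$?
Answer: $\frac{1}{12512} \approx 7.9923 \cdot 10^{-5}$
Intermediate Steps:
$P{\left(X,t \right)} = - 5 X$
$r{\left(Z \right)} = -288 + 2 Z^{2}$ ($r{\left(Z \right)} = \left(Z^{2} + Z^{2}\right) - 288 = 2 Z^{2} - 288 = -288 + 2 Z^{2}$)
$\frac{1}{r{\left(P{\left(-16,y{\left(-4 \right)} \right)} \right)}} = \frac{1}{-288 + 2 \left(\left(-5\right) \left(-16\right)\right)^{2}} = \frac{1}{-288 + 2 \cdot 80^{2}} = \frac{1}{-288 + 2 \cdot 6400} = \frac{1}{-288 + 12800} = \frac{1}{12512}$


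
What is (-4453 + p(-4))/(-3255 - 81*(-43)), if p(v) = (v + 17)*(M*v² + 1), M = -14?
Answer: -1838/57 ≈ -32.246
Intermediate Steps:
p(v) = (1 - 14*v²)*(17 + v) (p(v) = (v + 17)*(-14*v² + 1) = (17 + v)*(1 - 14*v²) = (1 - 14*v²)*(17 + v))
(-4453 + p(-4))/(-3255 - 81*(-43)) = (-4453 + (17 - 4 - 238*(-4)² - 14*(-4)³))/(-3255 - 81*(-43)) = (-4453 + (17 - 4 - 238*16 - 14*(-64)))/(-3255 + 3483) = (-4453 + (17 - 4 - 3808 + 896))/228 = (-4453 - 2899)*(1/228) = -7352*1/228 = -1838/57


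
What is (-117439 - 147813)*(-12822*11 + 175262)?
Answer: -9076923440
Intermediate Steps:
(-117439 - 147813)*(-12822*11 + 175262) = -265252*(-141042 + 175262) = -265252*34220 = -9076923440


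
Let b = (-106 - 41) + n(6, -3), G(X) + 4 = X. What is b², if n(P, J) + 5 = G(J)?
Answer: 25281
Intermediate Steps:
G(X) = -4 + X
n(P, J) = -9 + J (n(P, J) = -5 + (-4 + J) = -9 + J)
b = -159 (b = (-106 - 41) + (-9 - 3) = -147 - 12 = -159)
b² = (-159)² = 25281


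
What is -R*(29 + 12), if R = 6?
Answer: -246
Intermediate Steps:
-R*(29 + 12) = -6*(29 + 12) = -6*41 = -1*246 = -246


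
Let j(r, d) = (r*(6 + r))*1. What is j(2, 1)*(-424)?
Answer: -6784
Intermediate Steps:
j(r, d) = r*(6 + r)
j(2, 1)*(-424) = (2*(6 + 2))*(-424) = (2*8)*(-424) = 16*(-424) = -6784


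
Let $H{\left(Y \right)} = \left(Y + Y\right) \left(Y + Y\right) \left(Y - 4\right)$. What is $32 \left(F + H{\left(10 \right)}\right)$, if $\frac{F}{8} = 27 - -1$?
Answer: $83968$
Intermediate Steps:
$F = 224$ ($F = 8 \left(27 - -1\right) = 8 \left(27 + 1\right) = 8 \cdot 28 = 224$)
$H{\left(Y \right)} = 4 Y^{2} \left(-4 + Y\right)$ ($H{\left(Y \right)} = 2 Y 2 Y \left(-4 + Y\right) = 4 Y^{2} \left(-4 + Y\right)$)
$32 \left(F + H{\left(10 \right)}\right) = 32 \left(224 + 4 \cdot 10^{2} \left(-4 + 10\right)\right) = 32 \left(224 + 4 \cdot 100 \cdot 6\right) = 32 \left(224 + 2400\right) = 32 \cdot 2624 = 83968$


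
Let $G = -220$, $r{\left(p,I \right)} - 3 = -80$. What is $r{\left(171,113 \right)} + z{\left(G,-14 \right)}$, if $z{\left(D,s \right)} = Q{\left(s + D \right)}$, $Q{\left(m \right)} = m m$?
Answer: $54679$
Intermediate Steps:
$r{\left(p,I \right)} = -77$ ($r{\left(p,I \right)} = 3 - 80 = -77$)
$Q{\left(m \right)} = m^{2}$
$z{\left(D,s \right)} = \left(D + s\right)^{2}$ ($z{\left(D,s \right)} = \left(s + D\right)^{2} = \left(D + s\right)^{2}$)
$r{\left(171,113 \right)} + z{\left(G,-14 \right)} = -77 + \left(-220 - 14\right)^{2} = -77 + \left(-234\right)^{2} = -77 + 54756 = 54679$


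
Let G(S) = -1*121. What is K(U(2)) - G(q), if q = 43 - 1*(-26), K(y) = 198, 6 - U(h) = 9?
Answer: 319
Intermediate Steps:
U(h) = -3 (U(h) = 6 - 1*9 = 6 - 9 = -3)
q = 69 (q = 43 + 26 = 69)
G(S) = -121
K(U(2)) - G(q) = 198 - 1*(-121) = 198 + 121 = 319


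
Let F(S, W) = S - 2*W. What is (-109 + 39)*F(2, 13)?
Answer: 1680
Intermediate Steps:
(-109 + 39)*F(2, 13) = (-109 + 39)*(2 - 2*13) = -70*(2 - 26) = -70*(-24) = 1680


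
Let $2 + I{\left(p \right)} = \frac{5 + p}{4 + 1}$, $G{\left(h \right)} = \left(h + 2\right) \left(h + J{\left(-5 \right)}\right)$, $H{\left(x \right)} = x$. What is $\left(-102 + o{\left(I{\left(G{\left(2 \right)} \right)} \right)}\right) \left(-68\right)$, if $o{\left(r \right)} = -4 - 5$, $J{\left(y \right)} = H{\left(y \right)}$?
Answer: $7548$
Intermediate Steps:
$J{\left(y \right)} = y$
$G{\left(h \right)} = \left(-5 + h\right) \left(2 + h\right)$ ($G{\left(h \right)} = \left(h + 2\right) \left(h - 5\right) = \left(2 + h\right) \left(-5 + h\right) = \left(-5 + h\right) \left(2 + h\right)$)
$I{\left(p \right)} = -1 + \frac{p}{5}$ ($I{\left(p \right)} = -2 + \frac{5 + p}{4 + 1} = -2 + \frac{5 + p}{5} = -2 + \left(5 + p\right) \frac{1}{5} = -2 + \left(1 + \frac{p}{5}\right) = -1 + \frac{p}{5}$)
$o{\left(r \right)} = -9$ ($o{\left(r \right)} = -4 - 5 = -9$)
$\left(-102 + o{\left(I{\left(G{\left(2 \right)} \right)} \right)}\right) \left(-68\right) = \left(-102 - 9\right) \left(-68\right) = \left(-111\right) \left(-68\right) = 7548$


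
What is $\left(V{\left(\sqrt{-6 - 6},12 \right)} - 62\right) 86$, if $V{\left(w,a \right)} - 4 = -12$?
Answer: $-6020$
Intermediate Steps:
$V{\left(w,a \right)} = -8$ ($V{\left(w,a \right)} = 4 - 12 = -8$)
$\left(V{\left(\sqrt{-6 - 6},12 \right)} - 62\right) 86 = \left(-8 - 62\right) 86 = \left(-70\right) 86 = -6020$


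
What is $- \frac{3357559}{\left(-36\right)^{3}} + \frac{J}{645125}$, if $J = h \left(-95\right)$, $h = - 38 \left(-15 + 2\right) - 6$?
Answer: $\frac{432776455543}{6019790400} \approx 71.892$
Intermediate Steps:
$h = 488$ ($h = \left(-38\right) \left(-13\right) - 6 = 494 - 6 = 488$)
$J = -46360$ ($J = 488 \left(-95\right) = -46360$)
$- \frac{3357559}{\left(-36\right)^{3}} + \frac{J}{645125} = - \frac{3357559}{\left(-36\right)^{3}} - \frac{46360}{645125} = - \frac{3357559}{-46656} - \frac{9272}{129025} = \left(-3357559\right) \left(- \frac{1}{46656}\right) - \frac{9272}{129025} = \frac{3357559}{46656} - \frac{9272}{129025} = \frac{432776455543}{6019790400}$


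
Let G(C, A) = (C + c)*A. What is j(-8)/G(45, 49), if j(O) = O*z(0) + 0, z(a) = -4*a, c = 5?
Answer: 0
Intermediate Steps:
G(C, A) = A*(5 + C) (G(C, A) = (C + 5)*A = (5 + C)*A = A*(5 + C))
j(O) = 0 (j(O) = O*(-4*0) + 0 = O*0 + 0 = 0 + 0 = 0)
j(-8)/G(45, 49) = 0/((49*(5 + 45))) = 0/((49*50)) = 0/2450 = 0*(1/2450) = 0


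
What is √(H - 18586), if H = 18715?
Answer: √129 ≈ 11.358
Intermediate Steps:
√(H - 18586) = √(18715 - 18586) = √129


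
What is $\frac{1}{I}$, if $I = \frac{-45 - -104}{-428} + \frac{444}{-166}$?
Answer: $- \frac{35524}{99913} \approx -0.35555$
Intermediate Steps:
$I = - \frac{99913}{35524}$ ($I = \left(-45 + 104\right) \left(- \frac{1}{428}\right) + 444 \left(- \frac{1}{166}\right) = 59 \left(- \frac{1}{428}\right) - \frac{222}{83} = - \frac{59}{428} - \frac{222}{83} = - \frac{99913}{35524} \approx -2.8125$)
$\frac{1}{I} = \frac{1}{- \frac{99913}{35524}} = - \frac{35524}{99913}$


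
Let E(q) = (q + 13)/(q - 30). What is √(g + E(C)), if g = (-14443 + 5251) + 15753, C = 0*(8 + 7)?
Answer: √5904510/30 ≈ 80.997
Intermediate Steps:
C = 0 (C = 0*15 = 0)
E(q) = (13 + q)/(-30 + q)
g = 6561 (g = -9192 + 15753 = 6561)
√(g + E(C)) = √(6561 + (13 + 0)/(-30 + 0)) = √(6561 + 13/(-30)) = √(6561 - 1/30*13) = √(6561 - 13/30) = √(196817/30) = √5904510/30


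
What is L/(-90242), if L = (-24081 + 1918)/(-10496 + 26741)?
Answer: 22163/1465981290 ≈ 1.5118e-5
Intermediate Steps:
L = -22163/16245 ≈ -1.3643
L/(-90242) = -22163/16245/(-90242) = -22163/16245*(-1/90242) = 22163/1465981290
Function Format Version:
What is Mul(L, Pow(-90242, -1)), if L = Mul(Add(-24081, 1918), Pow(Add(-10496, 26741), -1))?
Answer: Rational(22163, 1465981290) ≈ 1.5118e-5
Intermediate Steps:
L = Rational(-22163, 16245) (L = Mul(-22163, Pow(16245, -1)) = Mul(-22163, Rational(1, 16245)) = Rational(-22163, 16245) ≈ -1.3643)
Mul(L, Pow(-90242, -1)) = Mul(Rational(-22163, 16245), Pow(-90242, -1)) = Mul(Rational(-22163, 16245), Rational(-1, 90242)) = Rational(22163, 1465981290)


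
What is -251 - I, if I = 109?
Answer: -360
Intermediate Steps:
-251 - I = -251 - 1*109 = -251 - 109 = -360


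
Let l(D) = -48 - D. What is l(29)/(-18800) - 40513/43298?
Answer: -379155227/407001200 ≈ -0.93158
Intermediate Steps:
l(29)/(-18800) - 40513/43298 = (-48 - 1*29)/(-18800) - 40513/43298 = (-48 - 29)*(-1/18800) - 40513*1/43298 = -77*(-1/18800) - 40513/43298 = 77/18800 - 40513/43298 = -379155227/407001200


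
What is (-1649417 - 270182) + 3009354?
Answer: 1089755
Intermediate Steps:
(-1649417 - 270182) + 3009354 = -1919599 + 3009354 = 1089755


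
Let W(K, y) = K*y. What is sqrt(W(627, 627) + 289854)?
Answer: 3*sqrt(75887) ≈ 826.43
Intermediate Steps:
sqrt(W(627, 627) + 289854) = sqrt(627*627 + 289854) = sqrt(393129 + 289854) = sqrt(682983) = 3*sqrt(75887)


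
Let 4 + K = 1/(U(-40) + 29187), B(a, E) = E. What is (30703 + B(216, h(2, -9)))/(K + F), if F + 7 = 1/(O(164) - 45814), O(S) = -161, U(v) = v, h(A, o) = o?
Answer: -41130982877550/14740349747 ≈ -2790.4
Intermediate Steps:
K = -116587/29147 (K = -4 + 1/(-40 + 29187) = -4 + 1/29147 = -116587/29147 ≈ -4.0000)
F = -321826/45975 (F = -7 + 1/(-161 - 45814) = -7 + 1/(-45975) = -7 - 1/45975 = -321826/45975 ≈ -7.0000)
(30703 + B(216, h(2, -9)))/(K + F) = (30703 - 9)/(-116587/29147 - 321826/45975) = 30694/(-14740349747/1340033325) = 30694*(-1340033325/14740349747) = -41130982877550/14740349747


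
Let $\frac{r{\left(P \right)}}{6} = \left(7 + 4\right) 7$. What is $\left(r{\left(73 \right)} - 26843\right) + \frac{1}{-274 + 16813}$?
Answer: $- \frac{436315358}{16539} \approx -26381.0$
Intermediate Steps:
$r{\left(P \right)} = 462$ ($r{\left(P \right)} = 6 \left(7 + 4\right) 7 = 6 \cdot 11 \cdot 7 = 6 \cdot 77 = 462$)
$\left(r{\left(73 \right)} - 26843\right) + \frac{1}{-274 + 16813} = \left(462 - 26843\right) + \frac{1}{-274 + 16813} = -26381 + \frac{1}{16539} = - \frac{436315358}{16539}$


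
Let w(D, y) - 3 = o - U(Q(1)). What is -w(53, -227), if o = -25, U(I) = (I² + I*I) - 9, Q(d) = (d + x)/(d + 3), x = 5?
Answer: 35/2 ≈ 17.500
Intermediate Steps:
Q(d) = (5 + d)/(3 + d) (Q(d) = (d + 5)/(d + 3) = (5 + d)/(3 + d))
U(I) = -9 + 2*I² (U(I) = (I² + I²) - 9 = 2*I² - 9 = -9 + 2*I²)
w(D, y) = -35/2 (w(D, y) = 3 + (-25 - (-9 + 2*((5 + 1)/(3 + 1))²)) = 3 + (-25 - (-9 + 2*(6/4)²)) = 3 + (-25 - (-9 + 2*((¼)*6)²)) = 3 + (-25 - (-9 + 2*(3/2)²)) = 3 + (-25 - (-9 + 2*(9/4))) = 3 + (-25 - (-9 + 9/2)) = 3 + (-25 - 1*(-9/2)) = 3 + (-25 + 9/2) = 3 - 41/2 = -35/2)
-w(53, -227) = -1*(-35/2) = 35/2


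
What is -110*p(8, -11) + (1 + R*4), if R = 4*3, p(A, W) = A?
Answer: -831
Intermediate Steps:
R = 12
-110*p(8, -11) + (1 + R*4) = -110*8 + (1 + 12*4) = -880 + (1 + 48) = -880 + 49 = -831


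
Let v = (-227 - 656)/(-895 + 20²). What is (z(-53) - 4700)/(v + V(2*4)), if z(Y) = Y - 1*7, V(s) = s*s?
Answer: -2356200/32563 ≈ -72.358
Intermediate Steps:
v = 883/495 (v = -883/(-895 + 400) = -883/(-495) = -883*(-1/495) = 883/495 ≈ 1.7838)
V(s) = s²
z(Y) = -7 + Y (z(Y) = Y - 7 = -7 + Y)
(z(-53) - 4700)/(v + V(2*4)) = ((-7 - 53) - 4700)/(883/495 + (2*4)²) = (-60 - 4700)/(883/495 + 8²) = -4760/(883/495 + 64) = -4760/32563/495 = -4760*495/32563 = -2356200/32563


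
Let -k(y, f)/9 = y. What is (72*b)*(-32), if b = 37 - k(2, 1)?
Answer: -126720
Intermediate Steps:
k(y, f) = -9*y
b = 55 (b = 37 - (-9)*2 = 37 - 1*(-18) = 37 + 18 = 55)
(72*b)*(-32) = (72*55)*(-32) = 3960*(-32) = -126720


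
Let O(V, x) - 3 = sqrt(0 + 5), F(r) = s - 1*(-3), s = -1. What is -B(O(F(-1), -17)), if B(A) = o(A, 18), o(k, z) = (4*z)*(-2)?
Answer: 144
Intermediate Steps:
F(r) = 2 (F(r) = -1 - 1*(-3) = -1 + 3 = 2)
O(V, x) = 3 + sqrt(5) (O(V, x) = 3 + sqrt(0 + 5) = 3 + sqrt(5))
o(k, z) = -8*z
B(A) = -144 (B(A) = -8*18 = -144)
-B(O(F(-1), -17)) = -1*(-144) = 144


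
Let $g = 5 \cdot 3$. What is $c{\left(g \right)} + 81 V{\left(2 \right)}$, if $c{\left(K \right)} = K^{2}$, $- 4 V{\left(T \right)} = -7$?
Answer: $\frac{1467}{4} \approx 366.75$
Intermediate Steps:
$V{\left(T \right)} = \frac{7}{4}$ ($V{\left(T \right)} = \left(- \frac{1}{4}\right) \left(-7\right) = \frac{7}{4}$)
$g = 15$
$c{\left(g \right)} + 81 V{\left(2 \right)} = 15^{2} + 81 \cdot \frac{7}{4} = 225 + \frac{567}{4} = \frac{1467}{4}$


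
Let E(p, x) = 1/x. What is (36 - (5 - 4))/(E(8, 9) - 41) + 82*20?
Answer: 603205/368 ≈ 1639.1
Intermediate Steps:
(36 - (5 - 4))/(E(8, 9) - 41) + 82*20 = (36 - (5 - 4))/(1/9 - 41) + 82*20 = (36 - 1*1)/(⅑ - 41) + 1640 = (36 - 1)/(-368/9) + 1640 = 35*(-9/368) + 1640 = -315/368 + 1640 = 603205/368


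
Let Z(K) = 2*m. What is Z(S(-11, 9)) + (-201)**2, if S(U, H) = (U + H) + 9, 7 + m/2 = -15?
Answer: 40313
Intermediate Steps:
m = -44 (m = -14 + 2*(-15) = -14 - 30 = -44)
S(U, H) = 9 + H + U (S(U, H) = (H + U) + 9 = 9 + H + U)
Z(K) = -88 (Z(K) = 2*(-44) = -88)
Z(S(-11, 9)) + (-201)**2 = -88 + (-201)**2 = -88 + 40401 = 40313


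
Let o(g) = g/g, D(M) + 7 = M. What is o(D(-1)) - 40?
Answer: -39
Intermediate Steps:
D(M) = -7 + M
o(g) = 1
o(D(-1)) - 40 = 1 - 40 = -39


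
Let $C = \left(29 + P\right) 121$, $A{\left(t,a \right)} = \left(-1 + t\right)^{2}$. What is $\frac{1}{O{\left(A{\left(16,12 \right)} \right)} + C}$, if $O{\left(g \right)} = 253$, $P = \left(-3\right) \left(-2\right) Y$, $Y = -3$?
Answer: $\frac{1}{1584} \approx 0.00063131$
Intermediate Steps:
$P = -18$ ($P = \left(-3\right) \left(-2\right) \left(-3\right) = 6 \left(-3\right) = -18$)
$C = 1331$ ($C = \left(29 - 18\right) 121 = 11 \cdot 121 = 1331$)
$\frac{1}{O{\left(A{\left(16,12 \right)} \right)} + C} = \frac{1}{253 + 1331} = \frac{1}{1584}$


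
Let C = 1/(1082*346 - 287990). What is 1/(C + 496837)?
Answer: 86382/42917773735 ≈ 2.0127e-6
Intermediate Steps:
C = 1/86382 (C = 1/(374372 - 287990) = 1/86382 ≈ 1.1576e-5)
1/(C + 496837) = 1/(1/86382 + 496837) = 1/(42917773735/86382) = 86382/42917773735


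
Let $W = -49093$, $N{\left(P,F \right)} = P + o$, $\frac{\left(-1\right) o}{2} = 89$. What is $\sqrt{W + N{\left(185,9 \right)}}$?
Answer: $9 i \sqrt{606} \approx 221.55 i$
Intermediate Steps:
$o = -178$ ($o = \left(-2\right) 89 = -178$)
$N{\left(P,F \right)} = -178 + P$ ($N{\left(P,F \right)} = P - 178 = -178 + P$)
$\sqrt{W + N{\left(185,9 \right)}} = \sqrt{-49093 + \left(-178 + 185\right)} = \sqrt{-49093 + 7} = \sqrt{-49086} = 9 i \sqrt{606}$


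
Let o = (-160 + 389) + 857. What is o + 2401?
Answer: 3487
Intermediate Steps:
o = 1086 (o = 229 + 857 = 1086)
o + 2401 = 1086 + 2401 = 3487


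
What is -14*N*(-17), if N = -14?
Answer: -3332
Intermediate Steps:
-14*N*(-17) = -14*(-14)*(-17) = 196*(-17) = -3332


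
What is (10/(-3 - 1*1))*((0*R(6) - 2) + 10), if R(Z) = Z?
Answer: -20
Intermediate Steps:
(10/(-3 - 1*1))*((0*R(6) - 2) + 10) = (10/(-3 - 1*1))*((0*6 - 2) + 10) = (10/(-3 - 1))*((0 - 2) + 10) = (10/(-4))*(-2 + 10) = (10*(-¼))*8 = -5/2*8 = -20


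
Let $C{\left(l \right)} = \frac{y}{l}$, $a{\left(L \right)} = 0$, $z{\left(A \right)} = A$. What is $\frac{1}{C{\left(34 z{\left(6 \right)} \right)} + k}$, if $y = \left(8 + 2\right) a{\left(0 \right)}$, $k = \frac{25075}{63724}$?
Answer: $\frac{63724}{25075} \approx 2.5413$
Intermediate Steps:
$k = \frac{25075}{63724}$ ($k = 25075 \cdot \frac{1}{63724} = \frac{25075}{63724} \approx 0.39349$)
$y = 0$ ($y = \left(8 + 2\right) 0 = 10 \cdot 0 = 0$)
$C{\left(l \right)} = 0$ ($C{\left(l \right)} = \frac{0}{l} = 0$)
$\frac{1}{C{\left(34 z{\left(6 \right)} \right)} + k} = \frac{1}{0 + \frac{25075}{63724}} = \frac{1}{\frac{25075}{63724}} = \frac{63724}{25075}$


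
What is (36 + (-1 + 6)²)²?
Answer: 3721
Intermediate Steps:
(36 + (-1 + 6)²)² = (36 + 5²)² = (36 + 25)² = 61² = 3721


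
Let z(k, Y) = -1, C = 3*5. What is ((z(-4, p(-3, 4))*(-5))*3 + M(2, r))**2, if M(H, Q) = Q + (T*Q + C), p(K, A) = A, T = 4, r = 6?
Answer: 3600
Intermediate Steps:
C = 15
M(H, Q) = 15 + 5*Q (M(H, Q) = Q + (4*Q + 15) = Q + (15 + 4*Q) = 15 + 5*Q)
((z(-4, p(-3, 4))*(-5))*3 + M(2, r))**2 = (-1*(-5)*3 + (15 + 5*6))**2 = (5*3 + (15 + 30))**2 = (15 + 45)**2 = 60**2 = 3600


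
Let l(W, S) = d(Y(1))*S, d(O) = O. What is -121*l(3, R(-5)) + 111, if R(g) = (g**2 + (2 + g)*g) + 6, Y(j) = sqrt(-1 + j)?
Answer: 111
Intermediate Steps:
R(g) = 6 + g**2 + g*(2 + g) (R(g) = (g**2 + g*(2 + g)) + 6 = 6 + g**2 + g*(2 + g))
l(W, S) = 0 (l(W, S) = sqrt(-1 + 1)*S = sqrt(0)*S = 0*S = 0)
-121*l(3, R(-5)) + 111 = -121*0 + 111 = 0 + 111 = 111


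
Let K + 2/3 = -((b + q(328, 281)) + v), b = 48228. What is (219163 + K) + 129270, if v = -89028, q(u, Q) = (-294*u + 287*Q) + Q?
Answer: 1214209/3 ≈ 4.0474e+5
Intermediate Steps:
q(u, Q) = -294*u + 288*Q
K = 168910/3 (K = -⅔ - ((48228 + (-294*328 + 288*281)) - 89028) = -⅔ - ((48228 + (-96432 + 80928)) - 89028) = -⅔ - ((48228 - 15504) - 89028) = -⅔ - (32724 - 89028) = -⅔ - 1*(-56304) = -⅔ + 56304 = 168910/3 ≈ 56303.)
(219163 + K) + 129270 = (219163 + 168910/3) + 129270 = 826399/3 + 129270 = 1214209/3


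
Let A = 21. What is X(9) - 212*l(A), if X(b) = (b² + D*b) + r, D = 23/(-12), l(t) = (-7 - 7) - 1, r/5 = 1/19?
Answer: 246545/76 ≈ 3244.0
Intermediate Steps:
r = 5/19 ≈ 0.26316
l(t) = -15 (l(t) = -14 - 1 = -15)
D = -23/12 (D = 23*(-1/12) = -23/12 ≈ -1.9167)
X(b) = 5/19 + b² - 23*b/12 (X(b) = (b² - 23*b/12) + 5/19 = 5/19 + b² - 23*b/12)
X(9) - 212*l(A) = (5/19 + 9² - 23/12*9) - 212*(-15) = (5/19 + 81 - 69/4) + 3180 = 4865/76 + 3180 = 246545/76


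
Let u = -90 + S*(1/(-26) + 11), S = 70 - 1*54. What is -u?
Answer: -1110/13 ≈ -85.385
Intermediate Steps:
S = 16 (S = 70 - 54 = 16)
u = 1110/13 (u = -90 + 16*(1/(-26) + 11) = -90 + 16*(-1/26 + 11) = -90 + 16*(285/26) = -90 + 2280/13 = 1110/13 ≈ 85.385)
-u = -1*1110/13 = -1110/13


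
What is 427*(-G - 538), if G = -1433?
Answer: 382165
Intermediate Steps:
427*(-G - 538) = 427*(-1*(-1433) - 538) = 427*(1433 - 538) = 427*895 = 382165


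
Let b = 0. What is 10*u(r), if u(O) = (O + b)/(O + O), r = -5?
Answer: 5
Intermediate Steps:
u(O) = ½ (u(O) = (O + 0)/(O + O) = O/((2*O)) = O*(1/(2*O)) = ½)
10*u(r) = 10*(½) = 5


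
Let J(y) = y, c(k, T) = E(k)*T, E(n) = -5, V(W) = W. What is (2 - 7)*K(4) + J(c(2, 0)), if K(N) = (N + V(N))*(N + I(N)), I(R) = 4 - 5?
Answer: -120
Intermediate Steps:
I(R) = -1
c(k, T) = -5*T
K(N) = 2*N*(-1 + N) (K(N) = (N + N)*(N - 1) = (2*N)*(-1 + N) = 2*N*(-1 + N))
(2 - 7)*K(4) + J(c(2, 0)) = (2 - 7)*(2*4*(-1 + 4)) - 5*0 = -10*4*3 + 0 = -5*24 + 0 = -120 + 0 = -120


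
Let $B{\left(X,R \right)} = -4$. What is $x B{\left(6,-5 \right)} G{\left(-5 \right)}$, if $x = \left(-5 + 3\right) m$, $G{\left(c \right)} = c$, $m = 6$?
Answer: $-240$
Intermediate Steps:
$x = -12$ ($x = \left(-5 + 3\right) 6 = \left(-2\right) 6 = -12$)
$x B{\left(6,-5 \right)} G{\left(-5 \right)} = \left(-12\right) \left(-4\right) \left(-5\right) = 48 \left(-5\right) = -240$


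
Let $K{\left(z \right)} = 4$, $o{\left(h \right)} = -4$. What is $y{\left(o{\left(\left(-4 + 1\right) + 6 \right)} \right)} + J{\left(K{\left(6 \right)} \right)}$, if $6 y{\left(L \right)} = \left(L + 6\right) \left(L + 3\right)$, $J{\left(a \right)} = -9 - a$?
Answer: $- \frac{40}{3} \approx -13.333$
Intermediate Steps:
$y{\left(L \right)} = \frac{\left(3 + L\right) \left(6 + L\right)}{6}$ ($y{\left(L \right)} = \frac{\left(L + 6\right) \left(L + 3\right)}{6} = \frac{\left(6 + L\right) \left(3 + L\right)}{6} = \frac{\left(3 + L\right) \left(6 + L\right)}{6}$)
$y{\left(o{\left(\left(-4 + 1\right) + 6 \right)} \right)} + J{\left(K{\left(6 \right)} \right)} = \left(3 + \frac{\left(-4\right)^{2}}{6} + \frac{3}{2} \left(-4\right)\right) - 13 = \left(3 + \frac{1}{6} \cdot 16 - 6\right) - 13 = \left(3 + \frac{8}{3} - 6\right) - 13 = - \frac{1}{3} - 13 = - \frac{40}{3}$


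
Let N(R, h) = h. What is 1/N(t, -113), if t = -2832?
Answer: -1/113 ≈ -0.0088496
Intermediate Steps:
1/N(t, -113) = 1/(-113) = -1/113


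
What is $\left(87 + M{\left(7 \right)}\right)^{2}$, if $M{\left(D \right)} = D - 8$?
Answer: $7396$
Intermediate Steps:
$M{\left(D \right)} = -8 + D$
$\left(87 + M{\left(7 \right)}\right)^{2} = \left(87 + \left(-8 + 7\right)\right)^{2} = \left(87 - 1\right)^{2} = 86^{2} = 7396$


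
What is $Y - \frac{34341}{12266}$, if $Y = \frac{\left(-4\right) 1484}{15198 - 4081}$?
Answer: $- \frac{454579873}{136361122} \approx -3.3336$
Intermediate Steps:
$Y = - \frac{5936}{11117} \approx -0.53396$
$Y - \frac{34341}{12266} = - \frac{5936}{11117} - \frac{34341}{12266} = - \frac{454579873}{136361122}$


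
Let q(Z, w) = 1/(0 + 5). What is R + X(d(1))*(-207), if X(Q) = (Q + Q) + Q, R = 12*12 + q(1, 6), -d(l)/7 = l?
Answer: 22456/5 ≈ 4491.2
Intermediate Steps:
q(Z, w) = ⅕ (q(Z, w) = 1/5 = ⅕)
d(l) = -7*l
R = 721/5 (R = 12*12 + ⅕ = 144 + ⅕ = 721/5 ≈ 144.20)
X(Q) = 3*Q (X(Q) = 2*Q + Q = 3*Q)
R + X(d(1))*(-207) = 721/5 + (3*(-7*1))*(-207) = 721/5 + (3*(-7))*(-207) = 721/5 - 21*(-207) = 721/5 + 4347 = 22456/5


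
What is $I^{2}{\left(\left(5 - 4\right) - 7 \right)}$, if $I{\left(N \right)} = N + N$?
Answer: $144$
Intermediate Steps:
$I{\left(N \right)} = 2 N$
$I^{2}{\left(\left(5 - 4\right) - 7 \right)} = \left(2 \left(\left(5 - 4\right) - 7\right)\right)^{2} = \left(2 \left(1 - 7\right)\right)^{2} = \left(2 \left(-6\right)\right)^{2} = \left(-12\right)^{2} = 144$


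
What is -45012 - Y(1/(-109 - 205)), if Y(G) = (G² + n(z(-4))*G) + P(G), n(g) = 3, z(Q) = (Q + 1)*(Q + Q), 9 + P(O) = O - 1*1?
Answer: -4437015937/98596 ≈ -45002.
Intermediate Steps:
P(O) = -10 + O (P(O) = -9 + (O - 1*1) = -9 + (O - 1) = -9 + (-1 + O) = -10 + O)
z(Q) = 2*Q*(1 + Q) (z(Q) = (1 + Q)*(2*Q) = 2*Q*(1 + Q))
Y(G) = -10 + G² + 4*G (Y(G) = (G² + 3*G) + (-10 + G) = -10 + G² + 4*G)
-45012 - Y(1/(-109 - 205)) = -45012 - (-10 + (1/(-109 - 205))² + 4/(-109 - 205)) = -45012 - (-10 + (1/(-314))² + 4/(-314)) = -45012 - (-10 + (-1/314)² + 4*(-1/314)) = -45012 - (-10 + 1/98596 - 2/157) = -45012 - 1*(-987215/98596) = -45012 + 987215/98596 = -4437015937/98596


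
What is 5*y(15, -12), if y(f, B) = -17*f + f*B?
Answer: -2175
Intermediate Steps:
y(f, B) = -17*f + B*f
5*y(15, -12) = 5*(15*(-17 - 12)) = 5*(15*(-29)) = 5*(-435) = -2175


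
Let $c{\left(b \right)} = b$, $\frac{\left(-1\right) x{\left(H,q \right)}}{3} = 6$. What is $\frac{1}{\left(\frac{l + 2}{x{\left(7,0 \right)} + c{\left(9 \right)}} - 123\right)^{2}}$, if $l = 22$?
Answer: $\frac{9}{142129} \approx 6.3323 \cdot 10^{-5}$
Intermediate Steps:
$x{\left(H,q \right)} = -18$ ($x{\left(H,q \right)} = \left(-3\right) 6 = -18$)
$\frac{1}{\left(\frac{l + 2}{x{\left(7,0 \right)} + c{\left(9 \right)}} - 123\right)^{2}} = \frac{1}{\left(\frac{22 + 2}{-18 + 9} - 123\right)^{2}} = \frac{1}{\left(\frac{24}{-9} - 123\right)^{2}} = \frac{1}{\left(24 \left(- \frac{1}{9}\right) - 123\right)^{2}} = \frac{1}{\left(- \frac{8}{3} - 123\right)^{2}} = \frac{1}{\left(- \frac{377}{3}\right)^{2}} = \frac{1}{\frac{142129}{9}} = \frac{9}{142129}$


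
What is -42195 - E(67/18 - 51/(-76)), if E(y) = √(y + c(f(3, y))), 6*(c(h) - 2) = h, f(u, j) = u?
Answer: -42195 - √89585/114 ≈ -42198.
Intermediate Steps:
c(h) = 2 + h/6
E(y) = √(5/2 + y) (E(y) = √(y + (2 + (⅙)*3)) = √(y + (2 + ½)) = √(y + 5/2) = √(5/2 + y))
-42195 - E(67/18 - 51/(-76)) = -42195 - √(10 + 4*(67/18 - 51/(-76)))/2 = -42195 - √(10 + 4*(67*(1/18) - 51*(-1/76)))/2 = -42195 - √(10 + 4*(67/18 + 51/76))/2 = -42195 - √(10 + 4*(3005/684))/2 = -42195 - √(10 + 3005/171)/2 = -42195 - √(4715/171)/2 = -42195 - √89585/57/2 = -42195 - √89585/114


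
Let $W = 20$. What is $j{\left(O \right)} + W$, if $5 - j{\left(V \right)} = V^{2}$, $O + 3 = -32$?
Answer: $-1200$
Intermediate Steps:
$O = -35$ ($O = -3 - 32 = -35$)
$j{\left(V \right)} = 5 - V^{2}$
$j{\left(O \right)} + W = \left(5 - \left(-35\right)^{2}\right) + 20 = \left(5 - 1225\right) + 20 = -1220 + 20 = -1200$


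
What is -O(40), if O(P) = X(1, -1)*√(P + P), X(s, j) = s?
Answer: -4*√5 ≈ -8.9443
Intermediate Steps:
O(P) = √2*√P (O(P) = 1*√(P + P) = 1*√(2*P) = 1*(√2*√P) = √2*√P)
-O(40) = -√2*√40 = -√2*2*√10 = -4*√5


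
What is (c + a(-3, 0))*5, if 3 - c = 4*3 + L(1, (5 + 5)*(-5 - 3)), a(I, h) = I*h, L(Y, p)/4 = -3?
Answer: 15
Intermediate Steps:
L(Y, p) = -12 (L(Y, p) = 4*(-3) = -12)
c = 3 (c = 3 - (4*3 - 12) = 3 - (12 - 12) = 3 - 1*0 = 3 + 0 = 3)
(c + a(-3, 0))*5 = (3 - 3*0)*5 = (3 + 0)*5 = 3*5 = 15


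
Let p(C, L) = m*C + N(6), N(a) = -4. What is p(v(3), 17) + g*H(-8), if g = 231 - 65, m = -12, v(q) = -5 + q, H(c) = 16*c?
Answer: -21228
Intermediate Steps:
g = 166
p(C, L) = -4 - 12*C (p(C, L) = -12*C - 4 = -4 - 12*C)
p(v(3), 17) + g*H(-8) = (-4 - 12*(-5 + 3)) + 166*(16*(-8)) = (-4 - 12*(-2)) + 166*(-128) = (-4 + 24) - 21248 = 20 - 21248 = -21228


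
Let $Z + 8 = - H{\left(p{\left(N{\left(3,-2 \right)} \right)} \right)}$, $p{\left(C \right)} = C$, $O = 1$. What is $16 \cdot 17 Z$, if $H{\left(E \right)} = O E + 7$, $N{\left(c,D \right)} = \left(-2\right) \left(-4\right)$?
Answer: $-6256$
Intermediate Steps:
$N{\left(c,D \right)} = 8$
$H{\left(E \right)} = 7 + E$ ($H{\left(E \right)} = 1 E + 7 = E + 7 = 7 + E$)
$Z = -23$ ($Z = -8 - \left(7 + 8\right) = -8 - 15 = -23$)
$16 \cdot 17 Z = 16 \cdot 17 \left(-23\right) = 272 \left(-23\right) = -6256$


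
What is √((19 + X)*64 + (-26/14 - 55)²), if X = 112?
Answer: 2*√142305/7 ≈ 107.78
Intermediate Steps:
√((19 + X)*64 + (-26/14 - 55)²) = √((19 + 112)*64 + (-26/14 - 55)²) = √(131*64 + (-26*1/14 - 55)²) = √(8384 + (-13/7 - 55)²) = √(8384 + (-398/7)²) = √(8384 + 158404/49) = √(569220/49) = 2*√142305/7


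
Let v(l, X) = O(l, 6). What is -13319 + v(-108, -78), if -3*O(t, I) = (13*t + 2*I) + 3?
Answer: -12856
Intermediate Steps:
O(t, I) = -1 - 13*t/3 - 2*I/3 (O(t, I) = -((13*t + 2*I) + 3)/3 = -((2*I + 13*t) + 3)/3 = -(3 + 2*I + 13*t)/3 = -1 - 13*t/3 - 2*I/3)
v(l, X) = -5 - 13*l/3 (v(l, X) = -1 - 13*l/3 - ⅔*6 = -1 - 13*l/3 - 4 = -5 - 13*l/3)
-13319 + v(-108, -78) = -13319 + (-5 - 13/3*(-108)) = -13319 + (-5 + 468) = -13319 + 463 = -12856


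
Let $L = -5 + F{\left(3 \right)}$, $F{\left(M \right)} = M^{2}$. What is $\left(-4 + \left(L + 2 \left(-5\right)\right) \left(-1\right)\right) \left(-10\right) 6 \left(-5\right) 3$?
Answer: $1800$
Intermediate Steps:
$L = 4$ ($L = -5 + 3^{2} = -5 + 9 = 4$)
$\left(-4 + \left(L + 2 \left(-5\right)\right) \left(-1\right)\right) \left(-10\right) 6 \left(-5\right) 3 = \left(-4 + \left(4 + 2 \left(-5\right)\right) \left(-1\right)\right) \left(-10\right) 6 \left(-5\right) 3 = \left(-4 + \left(4 - 10\right) \left(-1\right)\right) \left(-10\right) \left(\left(-30\right) 3\right) = \left(-4 - -6\right) \left(-10\right) \left(-90\right) = \left(-4 + 6\right) \left(-10\right) \left(-90\right) = 2 \left(-10\right) \left(-90\right) = \left(-20\right) \left(-90\right) = 1800$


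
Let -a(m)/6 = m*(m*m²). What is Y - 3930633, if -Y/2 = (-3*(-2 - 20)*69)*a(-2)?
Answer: -3056265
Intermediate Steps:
a(m) = -6*m⁴ (a(m) = -6*m*m*m² = -6*m*m³ = -6*m⁴)
Y = 874368 (Y = -2*-3*(-2 - 20)*69*(-6*(-2)⁴) = -2*-3*(-22)*69*(-6*16) = -2*66*69*(-96) = -9108*(-96) = -2*(-437184) = 874368)
Y - 3930633 = 874368 - 3930633 = -3056265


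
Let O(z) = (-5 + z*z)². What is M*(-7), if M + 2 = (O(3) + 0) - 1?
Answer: -91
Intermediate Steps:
O(z) = (-5 + z²)²
M = 13 (M = -2 + (((-5 + 3²)² + 0) - 1) = -2 + (((-5 + 9)² + 0) - 1) = -2 + ((4² + 0) - 1) = -2 + ((16 + 0) - 1) = -2 + (16 - 1) = -2 + 15 = 13)
M*(-7) = 13*(-7) = -91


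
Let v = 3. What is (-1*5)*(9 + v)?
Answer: -60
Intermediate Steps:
(-1*5)*(9 + v) = (-1*5)*(9 + 3) = -5*12 = -60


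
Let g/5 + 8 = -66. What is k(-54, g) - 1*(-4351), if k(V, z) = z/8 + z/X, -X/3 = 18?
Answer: 465653/108 ≈ 4311.6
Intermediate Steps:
X = -54 (X = -3*18 = -54)
g = -370 (g = -40 + 5*(-66) = -40 - 330 = -370)
k(V, z) = 23*z/216 (k(V, z) = z/8 + z/(-54) = z*(⅛) + z*(-1/54) = z/8 - z/54 = 23*z/216)
k(-54, g) - 1*(-4351) = (23/216)*(-370) - 1*(-4351) = -4255/108 + 4351 = 465653/108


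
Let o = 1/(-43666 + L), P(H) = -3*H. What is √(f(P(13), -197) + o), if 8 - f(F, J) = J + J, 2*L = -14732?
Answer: √261728622154/25516 ≈ 20.050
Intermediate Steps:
L = -7366 (L = (½)*(-14732) = -7366)
f(F, J) = 8 - 2*J (f(F, J) = 8 - (J + J) = 8 - 2*J)
o = -1/51032 (o = 1/(-43666 - 7366) = 1/(-51032) = -1/51032 ≈ -1.9596e-5)
√(f(P(13), -197) + o) = √((8 - 2*(-197)) - 1/51032) = √((8 + 394) - 1/51032) = √(402 - 1/51032) = √(20514863/51032) = √261728622154/25516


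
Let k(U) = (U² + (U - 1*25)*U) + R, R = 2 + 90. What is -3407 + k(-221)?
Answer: 99892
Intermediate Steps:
R = 92
k(U) = 92 + U² + U*(-25 + U) (k(U) = (U² + (U - 1*25)*U) + 92 = (U² + (U - 25)*U) + 92 = (U² + (-25 + U)*U) + 92 = (U² + U*(-25 + U)) + 92 = 92 + U² + U*(-25 + U))
-3407 + k(-221) = -3407 + (92 - 25*(-221) + 2*(-221)²) = -3407 + (92 + 5525 + 2*48841) = -3407 + (92 + 5525 + 97682) = -3407 + 103299 = 99892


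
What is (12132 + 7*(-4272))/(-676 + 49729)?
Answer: -5924/16351 ≈ -0.36230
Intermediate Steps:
(12132 + 7*(-4272))/(-676 + 49729) = (12132 - 29904)/49053 = -17772*1/49053 = -5924/16351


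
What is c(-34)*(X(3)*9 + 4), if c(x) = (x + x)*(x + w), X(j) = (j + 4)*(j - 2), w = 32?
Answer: 9112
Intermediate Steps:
X(j) = (-2 + j)*(4 + j) (X(j) = (4 + j)*(-2 + j) = (-2 + j)*(4 + j))
c(x) = 2*x*(32 + x) (c(x) = (x + x)*(x + 32) = (2*x)*(32 + x) = 2*x*(32 + x))
c(-34)*(X(3)*9 + 4) = (2*(-34)*(32 - 34))*((-8 + 3² + 2*3)*9 + 4) = (2*(-34)*(-2))*((-8 + 9 + 6)*9 + 4) = 136*(7*9 + 4) = 136*(63 + 4) = 136*67 = 9112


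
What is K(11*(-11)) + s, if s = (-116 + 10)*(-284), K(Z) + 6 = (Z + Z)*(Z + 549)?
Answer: -73478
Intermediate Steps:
K(Z) = -6 + 2*Z*(549 + Z) (K(Z) = -6 + (Z + Z)*(Z + 549) = -6 + (2*Z)*(549 + Z) = -6 + 2*Z*(549 + Z))
s = 30104 (s = -106*(-284) = 30104)
K(11*(-11)) + s = (-6 + 2*(11*(-11))**2 + 1098*(11*(-11))) + 30104 = (-6 + 2*(-121)**2 + 1098*(-121)) + 30104 = (-6 + 2*14641 - 132858) + 30104 = (-6 + 29282 - 132858) + 30104 = -103582 + 30104 = -73478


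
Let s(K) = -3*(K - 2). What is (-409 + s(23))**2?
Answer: 222784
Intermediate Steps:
s(K) = 6 - 3*K (s(K) = -3*(-2 + K) = 6 - 3*K)
(-409 + s(23))**2 = (-409 + (6 - 3*23))**2 = (-409 + (6 - 69))**2 = (-409 - 63)**2 = (-472)**2 = 222784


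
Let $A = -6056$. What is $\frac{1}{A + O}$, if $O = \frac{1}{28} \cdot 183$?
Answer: $- \frac{28}{169385} \approx -0.0001653$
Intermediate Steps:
$O = \frac{183}{28}$ ($O = \frac{1}{28} \cdot 183 = \frac{183}{28} \approx 6.5357$)
$\frac{1}{A + O} = \frac{1}{-6056 + \frac{183}{28}} = \frac{1}{- \frac{169385}{28}} = - \frac{28}{169385}$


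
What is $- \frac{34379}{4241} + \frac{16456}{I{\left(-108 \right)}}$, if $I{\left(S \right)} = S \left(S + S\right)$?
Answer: $- \frac{91525427}{12366756} \approx -7.4009$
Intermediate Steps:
$I{\left(S \right)} = 2 S^{2}$ ($I{\left(S \right)} = S 2 S = 2 S^{2}$)
$- \frac{34379}{4241} + \frac{16456}{I{\left(-108 \right)}} = - \frac{34379}{4241} + \frac{16456}{2 \left(-108\right)^{2}} = \left(-34379\right) \frac{1}{4241} + \frac{16456}{2 \cdot 11664} = - \frac{34379}{4241} + \frac{16456}{23328} = - \frac{34379}{4241} + 16456 \cdot \frac{1}{23328} = - \frac{34379}{4241} + \frac{2057}{2916} = - \frac{91525427}{12366756}$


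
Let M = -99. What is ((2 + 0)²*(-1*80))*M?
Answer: 31680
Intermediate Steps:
((2 + 0)²*(-1*80))*M = ((2 + 0)²*(-1*80))*(-99) = (2²*(-80))*(-99) = (4*(-80))*(-99) = -320*(-99) = 31680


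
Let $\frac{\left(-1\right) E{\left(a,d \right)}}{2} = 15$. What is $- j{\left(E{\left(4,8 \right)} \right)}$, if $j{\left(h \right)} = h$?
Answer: $30$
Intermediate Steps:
$E{\left(a,d \right)} = -30$ ($E{\left(a,d \right)} = \left(-2\right) 15 = -30$)
$- j{\left(E{\left(4,8 \right)} \right)} = \left(-1\right) \left(-30\right) = 30$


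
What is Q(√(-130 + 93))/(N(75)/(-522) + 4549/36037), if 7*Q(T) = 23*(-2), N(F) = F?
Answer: 288440148/765793 ≈ 376.66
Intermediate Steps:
Q(T) = -46/7 (Q(T) = (23*(-2))/7 = (⅐)*(-46) = -46/7)
Q(√(-130 + 93))/(N(75)/(-522) + 4549/36037) = -46/(7*(75/(-522) + 4549/36037)) = -46/(7*(75*(-1/522) + 4549*(1/36037))) = -46/(7*(-25/174 + 4549/36037)) = -46/(7*(-109399/6270438)) = -46/7*(-6270438/109399) = 288440148/765793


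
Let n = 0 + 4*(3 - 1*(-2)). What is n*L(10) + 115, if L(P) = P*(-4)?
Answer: -685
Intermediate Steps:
L(P) = -4*P
n = 20 (n = 0 + 4*(3 + 2) = 0 + 4*5 = 0 + 20 = 20)
n*L(10) + 115 = 20*(-4*10) + 115 = 20*(-40) + 115 = -800 + 115 = -685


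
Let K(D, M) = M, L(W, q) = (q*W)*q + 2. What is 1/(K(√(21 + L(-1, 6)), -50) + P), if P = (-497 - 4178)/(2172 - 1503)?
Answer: -669/38125 ≈ -0.017548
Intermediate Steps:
L(W, q) = 2 + W*q² (L(W, q) = (W*q)*q + 2 = W*q² + 2 = 2 + W*q²)
P = -4675/669 ≈ -6.9880
1/(K(√(21 + L(-1, 6)), -50) + P) = 1/(-50 - 4675/669) = 1/(-38125/669) = -669/38125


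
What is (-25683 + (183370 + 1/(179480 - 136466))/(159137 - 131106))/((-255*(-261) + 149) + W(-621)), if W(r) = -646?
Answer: -30958758844241/79647810719172 ≈ -0.38870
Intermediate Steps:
(-25683 + (183370 + 1/(179480 - 136466))/(159137 - 131106))/((-255*(-261) + 149) + W(-621)) = (-25683 + (183370 + 1/(179480 - 136466))/(159137 - 131106))/((-255*(-261) + 149) - 646) = (-25683 + (183370 + 1/43014)/28031)/((66555 + 149) - 646) = (-25683 + (183370 + 1/43014)*(1/28031))/(66704 - 646) = (-25683 + (7887477181/43014)*(1/28031))/66058 = (-25683 + 7887477181/1205725434)*(1/66058) = -30958758844241/1205725434*1/66058 = -30958758844241/79647810719172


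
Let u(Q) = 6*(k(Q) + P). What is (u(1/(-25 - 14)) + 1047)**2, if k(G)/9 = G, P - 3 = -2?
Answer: 186896241/169 ≈ 1.1059e+6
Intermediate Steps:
P = 1 (P = 3 - 2 = 1)
k(G) = 9*G
u(Q) = 6 + 54*Q (u(Q) = 6*(9*Q + 1) = 6*(1 + 9*Q) = 6 + 54*Q)
(u(1/(-25 - 14)) + 1047)**2 = ((6 + 54/(-25 - 14)) + 1047)**2 = ((6 + 54/(-39)) + 1047)**2 = ((6 + 54*(-1/39)) + 1047)**2 = ((6 - 18/13) + 1047)**2 = (60/13 + 1047)**2 = (13671/13)**2 = 186896241/169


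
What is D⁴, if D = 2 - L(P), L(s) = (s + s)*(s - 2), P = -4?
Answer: 4477456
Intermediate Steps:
L(s) = 2*s*(-2 + s) (L(s) = (2*s)*(-2 + s) = 2*s*(-2 + s))
D = -46 (D = 2 - 2*(-4)*(-2 - 4) = 2 - 2*(-4)*(-6) = 2 - 1*48 = 2 - 48 = -46)
D⁴ = (-46)⁴ = 4477456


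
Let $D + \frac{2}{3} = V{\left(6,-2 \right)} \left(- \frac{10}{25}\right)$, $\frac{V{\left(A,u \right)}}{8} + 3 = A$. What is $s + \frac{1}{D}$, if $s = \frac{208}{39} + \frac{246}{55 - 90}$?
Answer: $- \frac{4141}{2310} \approx -1.7926$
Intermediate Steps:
$V{\left(A,u \right)} = -24 + 8 A$
$D = - \frac{154}{15}$ ($D = - \frac{2}{3} + \left(-24 + 8 \cdot 6\right) \left(- \frac{10}{25}\right) = - \frac{2}{3} + \left(-24 + 48\right) \left(\left(-10\right) \frac{1}{25}\right) = - \frac{2}{3} + 24 \left(- \frac{2}{5}\right) = - \frac{2}{3} - \frac{48}{5} = - \frac{154}{15} \approx -10.267$)
$s = - \frac{178}{105}$ ($s = 208 \cdot \frac{1}{39} + \frac{246}{-35} = \frac{16}{3} + 246 \left(- \frac{1}{35}\right) = \frac{16}{3} - \frac{246}{35} = - \frac{178}{105} \approx -1.6952$)
$s + \frac{1}{D} = - \frac{178}{105} + \frac{1}{- \frac{154}{15}} = - \frac{178}{105} - \frac{15}{154} = - \frac{4141}{2310}$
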